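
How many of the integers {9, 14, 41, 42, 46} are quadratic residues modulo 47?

3

(9/47) = +1 → QR.
(14/47) = +1 → QR.
(41/47) = -1 → non-residue.
(42/47) = +1 → QR.
(46/47) = -1 → non-residue.
Total quadratic residues among the 5: 3.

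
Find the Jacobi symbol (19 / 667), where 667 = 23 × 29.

Reciprocity: 19 ≡ 3 and 667 ≡ 3 (mod 4), so (19/667) = −(667/19).
Reduce top mod 19: now compute (2/19).
Pull out 2: since 19 ≡ 3 (mod 8), (2/19) = -1.
Reached (1/19) = 1. Collecting the sign flips along the way, the symbol is +1.

1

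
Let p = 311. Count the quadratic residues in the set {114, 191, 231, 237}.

(114/311) = -1 → non-residue.
(191/311) = -1 → non-residue.
(231/311) = -1 → non-residue.
(237/311) = +1 → QR.
Total quadratic residues among the 4: 1.

1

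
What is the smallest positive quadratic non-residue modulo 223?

3

(2/223) = +1, so 2 is a residue.
(3/223) = −1, so 3 is the smallest positive non-residue mod 223.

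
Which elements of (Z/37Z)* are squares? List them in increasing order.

Square k = 1,…,18 (k and 37−k give the same square):
1²=1, 2²=4, 3²=9, 4²=16, 5²=25, 6²=36, 7²≡12, 8²≡27, 9²≡7, 10²≡26, 11²≡10, 12²≡33, 13²≡21, 14²≡11, 15²≡3, 16²≡34, 17²≡30, 18²≡28 (mod 37).
So the quadratic residues mod 37 are {1, 3, 4, 7, 9, 10, 11, 12, 16, 21, 25, 26, 27, 28, 30, 33, 34, 36}.

1 3 4 7 9 10 11 12 16 21 25 26 27 28 30 33 34 36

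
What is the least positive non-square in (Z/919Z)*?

(2/919) = +1, so 2 is a residue.
(3/919) = −1, so 3 is the smallest positive non-residue mod 919.

3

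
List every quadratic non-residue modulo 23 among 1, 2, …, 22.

Square k = 1,…,11 (k and 23−k give the same square):
1²=1, 2²=4, 3²=9, 4²=16, 5²≡2, 6²≡13, 7²≡3, 8²≡18, 9²≡12, 10²≡8, 11²≡6 (mod 23).
The residues are {1, 2, 3, 4, 6, 8, 9, 12, 13, 16, 18}; the non-residues are the remaining 11 nonzero classes.

5, 7, 10, 11, 14, 15, 17, 19, 20, 21, 22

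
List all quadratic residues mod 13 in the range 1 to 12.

Square k = 1,…,6 (k and 13−k give the same square):
1²=1, 2²=4, 3²=9, 4²≡3, 5²≡12, 6²≡10 (mod 13).
So the quadratic residues mod 13 are {1, 3, 4, 9, 10, 12}.

1, 3, 4, 9, 10, 12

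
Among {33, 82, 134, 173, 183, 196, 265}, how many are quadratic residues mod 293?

(33/293) = +1 → QR.
(82/293) = +1 → QR.
(134/293) = -1 → non-residue.
(173/293) = -1 → non-residue.
(183/293) = -1 → non-residue.
(196/293) = +1 → QR.
(265/293) = -1 → non-residue.
Total quadratic residues among the 7: 3.

3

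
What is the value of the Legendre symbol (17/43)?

Reciprocity: 17 ≡ 1 and 43 ≡ 3 (mod 4), so (17/43) = +(43/17).
Reduce top mod 17: now compute (9/17).
Reciprocity: 9 ≡ 1 and 17 ≡ 1 (mod 4), so (9/17) = +(17/9).
Reduce top mod 9: now compute (8/9).
Pull out 2^3: since 9 ≡ 1 (mod 8), (2/9) = +1, so (2/9)^3 = +1.
Reached (1/9) = 1. Collecting the sign flips along the way, the symbol is +1.

1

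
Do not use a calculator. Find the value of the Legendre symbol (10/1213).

1

Pull out 2: since 1213 ≡ 5 (mod 8), (2/1213) = -1.
Reciprocity: 5 ≡ 1 and 1213 ≡ 1 (mod 4), so (5/1213) = +(1213/5).
Reduce top mod 5: now compute (3/5).
Reciprocity: 3 ≡ 3 and 5 ≡ 1 (mod 4), so (3/5) = +(5/3).
Reduce top mod 3: now compute (2/3).
Pull out 2: since 3 ≡ 3 (mod 8), (2/3) = -1.
Reached (1/3) = 1. Collecting the sign flips along the way, the symbol is +1.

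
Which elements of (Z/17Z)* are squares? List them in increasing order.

Square k = 1,…,8 (k and 17−k give the same square):
1²=1, 2²=4, 3²=9, 4²=16, 5²≡8, 6²≡2, 7²≡15, 8²≡13 (mod 17).
So the quadratic residues mod 17 are {1, 2, 4, 8, 9, 13, 15, 16}.

1 2 4 8 9 13 15 16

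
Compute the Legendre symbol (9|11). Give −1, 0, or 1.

1

Euler's criterion: (9/11) ≡ 9^5 (mod 11).
9^2 ≡ 4 (mod 11)
9^4 ≡ 5 (mod 11)
9^5 = 9^(4+1) ≡ 1 (mod 11).
Result is 1, so (9/11) = 1.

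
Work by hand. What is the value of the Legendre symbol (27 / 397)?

1

Reciprocity: 27 ≡ 3 and 397 ≡ 1 (mod 4), so (27/397) = +(397/27).
Reduce top mod 27: now compute (19/27).
Reciprocity: 19 ≡ 3 and 27 ≡ 3 (mod 4), so (19/27) = −(27/19).
Reduce top mod 19: now compute (8/19).
Pull out 2^3: since 19 ≡ 3 (mod 8), (2/19) = -1, so (2/19)^3 = -1.
Reached (1/19) = 1. Collecting the sign flips along the way, the symbol is +1.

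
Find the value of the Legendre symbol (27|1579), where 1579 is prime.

-1

Reciprocity: 27 ≡ 3 and 1579 ≡ 3 (mod 4), so (27/1579) = −(1579/27).
Reduce top mod 27: now compute (13/27).
Reciprocity: 13 ≡ 1 and 27 ≡ 3 (mod 4), so (13/27) = +(27/13).
Reduce top mod 13: now compute (1/13).
Reached (1/13) = 1. Collecting the sign flips along the way, the symbol is -1.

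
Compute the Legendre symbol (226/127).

Euler's criterion: (226/127) ≡ 99^63 (mod 127).
99^2 ≡ 22 (mod 127)
99^4 ≡ 103 (mod 127)
99^8 ≡ 68 (mod 127)
99^16 ≡ 52 (mod 127)
99^32 ≡ 37 (mod 127)
99^63 = 99^(32+16+8+4+2+1) ≡ 1 (mod 127).
Result is 1, so (226/127) = 1.

1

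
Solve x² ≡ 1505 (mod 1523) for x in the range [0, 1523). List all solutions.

117, 1406

Since 1523 ≡ 3 (mod 4), a square root of 1505 is 1505^((1523+1)/4) = 1505^381 mod 1523.
Repeated squaring: 1505^2≡324, 1505^4≡1412, 1505^8≡137, 1505^16≡493, 1505^32≡892, 1505^64≡658, 1505^128≡432, 1505^256≡818 (mod 1523).
1505^381 = 1505^(256+64+32+16+8+4+1) ≡ 1406 (mod 1523).
Check: 1406² = 1976836 ≡ 1505 (mod 1523). The two roots are 117 and 1406.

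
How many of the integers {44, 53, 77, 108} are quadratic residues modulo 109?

(44/109) = -1 → non-residue.
(53/109) = -1 → non-residue.
(77/109) = -1 → non-residue.
(108/109) = +1 → QR.
Total quadratic residues among the 4: 1.

1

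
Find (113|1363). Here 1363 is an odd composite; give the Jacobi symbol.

1

Reciprocity: 113 ≡ 1 and 1363 ≡ 3 (mod 4), so (113/1363) = +(1363/113).
Reduce top mod 113: now compute (7/113).
Reciprocity: 7 ≡ 3 and 113 ≡ 1 (mod 4), so (7/113) = +(113/7).
Reduce top mod 7: now compute (1/7).
Reached (1/7) = 1. Collecting the sign flips along the way, the symbol is +1.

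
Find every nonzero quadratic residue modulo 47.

1, 2, 3, 4, 6, 7, 8, 9, 12, 14, 16, 17, 18, 21, 24, 25, 27, 28, 32, 34, 36, 37, 42

Square k = 1,…,23 (k and 47−k give the same square):
1²=1, 2²=4, 3²=9, 4²=16, 5²=25, 6²=36, 7²≡2, 8²≡17, 9²≡34, 10²≡6, 11²≡27, 12²≡3, 13²≡28, 14²≡8, 15²≡37, 16²≡21, 17²≡7, 18²≡42, 19²≡32, 20²≡24, 21²≡18, 22²≡14, 23²≡12 (mod 47).
So the quadratic residues mod 47 are {1, 2, 3, 4, 6, 7, 8, 9, 12, 14, 16, 17, 18, 21, 24, 25, 27, 28, 32, 34, 36, 37, 42}.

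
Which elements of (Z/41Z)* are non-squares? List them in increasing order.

3 6 7 11 12 13 14 15 17 19 22 24 26 27 28 29 30 34 35 38

Square k = 1,…,20 (k and 41−k give the same square):
1²=1, 2²=4, 3²=9, 4²=16, 5²=25, 6²=36, 7²≡8, 8²≡23, 9²≡40, 10²≡18, 11²≡39, 12²≡21, 13²≡5, 14²≡32, 15²≡20, 16²≡10, 17²≡2, 18²≡37, 19²≡33, 20²≡31 (mod 41).
The residues are {1, 2, 4, 5, 8, 9, 10, 16, 18, 20, 21, 23, 25, 31, 32, 33, 36, 37, 39, 40}; the non-residues are the remaining 20 nonzero classes.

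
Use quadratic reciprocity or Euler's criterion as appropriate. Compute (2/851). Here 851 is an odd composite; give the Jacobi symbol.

Pull out 2: since 851 ≡ 3 (mod 8), (2/851) = -1.
Reached (1/851) = 1. Collecting the sign flips along the way, the symbol is -1.

-1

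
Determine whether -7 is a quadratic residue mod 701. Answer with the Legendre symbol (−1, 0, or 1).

Euler's criterion: (-7/701) ≡ 694^350 (mod 701).
694^2 ≡ 49 (mod 701)
694^4 ≡ 298 (mod 701)
694^8 ≡ 478 (mod 701)
694^16 ≡ 659 (mod 701)
694^32 ≡ 362 (mod 701)
694^64 ≡ 658 (mod 701)
694^128 ≡ 447 (mod 701)
694^256 ≡ 24 (mod 701)
694^350 = 694^(256+64+16+8+4+2) ≡ 1 (mod 701).
Result is 1, so (-7/701) = 1.

1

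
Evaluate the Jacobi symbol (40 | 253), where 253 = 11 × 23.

1

Pull out 2^3: since 253 ≡ 5 (mod 8), (2/253) = -1, so (2/253)^3 = -1.
Reciprocity: 5 ≡ 1 and 253 ≡ 1 (mod 4), so (5/253) = +(253/5).
Reduce top mod 5: now compute (3/5).
Reciprocity: 3 ≡ 3 and 5 ≡ 1 (mod 4), so (3/5) = +(5/3).
Reduce top mod 3: now compute (2/3).
Pull out 2: since 3 ≡ 3 (mod 8), (2/3) = -1.
Reached (1/3) = 1. Collecting the sign flips along the way, the symbol is +1.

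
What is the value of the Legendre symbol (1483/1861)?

1

Reciprocity: 1483 ≡ 3 and 1861 ≡ 1 (mod 4), so (1483/1861) = +(1861/1483).
Reduce top mod 1483: now compute (378/1483).
Pull out 2: since 1483 ≡ 3 (mod 8), (2/1483) = -1.
Reciprocity: 189 ≡ 1 and 1483 ≡ 3 (mod 4), so (189/1483) = +(1483/189).
Reduce top mod 189: now compute (160/189).
Pull out 2^5: since 189 ≡ 5 (mod 8), (2/189) = -1, so (2/189)^5 = -1.
Reciprocity: 5 ≡ 1 and 189 ≡ 1 (mod 4), so (5/189) = +(189/5).
Reduce top mod 5: now compute (4/5).
Pull out 2^2: since 5 ≡ 5 (mod 8), (2/5) = -1, so (2/5)^2 = +1.
Reached (1/5) = 1. Collecting the sign flips along the way, the symbol is +1.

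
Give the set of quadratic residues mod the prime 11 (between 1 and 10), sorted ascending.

1, 3, 4, 5, 9

Square k = 1,…,5 (k and 11−k give the same square):
1²=1, 2²=4, 3²=9, 4²≡5, 5²≡3 (mod 11).
So the quadratic residues mod 11 are {1, 3, 4, 5, 9}.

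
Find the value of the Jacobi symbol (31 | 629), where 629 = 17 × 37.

Reciprocity: 31 ≡ 3 and 629 ≡ 1 (mod 4), so (31/629) = +(629/31).
Reduce top mod 31: now compute (9/31).
Reciprocity: 9 ≡ 1 and 31 ≡ 3 (mod 4), so (9/31) = +(31/9).
Reduce top mod 9: now compute (4/9).
Pull out 2^2: since 9 ≡ 1 (mod 8), (2/9) = +1, so (2/9)^2 = +1.
Reached (1/9) = 1. Collecting the sign flips along the way, the symbol is +1.

1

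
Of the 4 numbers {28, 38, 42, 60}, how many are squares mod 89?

(28/89) = -1 → non-residue.
(38/89) = -1 → non-residue.
(42/89) = +1 → QR.
(60/89) = -1 → non-residue.
Total quadratic residues among the 4: 1.

1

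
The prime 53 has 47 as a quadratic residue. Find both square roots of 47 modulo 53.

10, 43

53 ≡ 1 (mod 4), so we find a root by search.
Trying successive values, 10² = 100 ≡ 47 (mod 53). The other root is 53 − 10 = 43.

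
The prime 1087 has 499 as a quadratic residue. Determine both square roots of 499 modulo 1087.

399, 688

Since 1087 ≡ 3 (mod 4), a square root of 499 is 499^((1087+1)/4) = 499^272 mod 1087.
Repeated squaring: 499^2≡78, 499^4≡649, 499^8≡532, 499^16≡404, 499^32≡166, 499^64≡381, 499^128≡590, 499^256≡260 (mod 1087).
499^272 = 499^(256+16) ≡ 688 (mod 1087).
Check: 688² = 473344 ≡ 499 (mod 1087). The two roots are 399 and 688.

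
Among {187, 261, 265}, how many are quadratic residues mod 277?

3

(187/277) = +1 → QR.
(261/277) = +1 → QR.
(265/277) = +1 → QR.
Total quadratic residues among the 3: 3.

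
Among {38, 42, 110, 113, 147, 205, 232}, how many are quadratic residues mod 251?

6

(38/251) = +1 → QR.
(42/251) = -1 → non-residue.
(110/251) = +1 → QR.
(113/251) = +1 → QR.
(147/251) = +1 → QR.
(205/251) = +1 → QR.
(232/251) = +1 → QR.
Total quadratic residues among the 7: 6.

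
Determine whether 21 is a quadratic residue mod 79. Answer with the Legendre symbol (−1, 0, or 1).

1

Reciprocity: 21 ≡ 1 and 79 ≡ 3 (mod 4), so (21/79) = +(79/21).
Reduce top mod 21: now compute (16/21).
Pull out 2^4: since 21 ≡ 5 (mod 8), (2/21) = -1, so (2/21)^4 = +1.
Reached (1/21) = 1. Collecting the sign flips along the way, the symbol is +1.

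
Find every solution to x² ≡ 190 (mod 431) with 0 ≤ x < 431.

Since 431 ≡ 3 (mod 4), a square root of 190 is 190^((431+1)/4) = 190^108 mod 431.
Repeated squaring: 190^2≡327, 190^4≡41, 190^8≡388, 190^16≡125, 190^32≡109, 190^64≡244 (mod 431).
190^108 = 190^(64+32+8+4) ≡ 173 (mod 431).
Check: 173² = 29929 ≡ 190 (mod 431). The two roots are 173 and 258.

173, 258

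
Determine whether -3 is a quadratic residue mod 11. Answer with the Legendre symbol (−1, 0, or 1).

First reduce: -3 ≡ 8 (mod 11).
Pull out 2^3: since 11 ≡ 3 (mod 8), (2/11) = -1, so (2/11)^3 = -1.
Reached (1/11) = 1. Collecting the sign flips along the way, the symbol is -1.

-1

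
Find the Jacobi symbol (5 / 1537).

-1

Reciprocity: 5 ≡ 1 and 1537 ≡ 1 (mod 4), so (5/1537) = +(1537/5).
Reduce top mod 5: now compute (2/5).
Pull out 2: since 5 ≡ 5 (mod 8), (2/5) = -1.
Reached (1/5) = 1. Collecting the sign flips along the way, the symbol is -1.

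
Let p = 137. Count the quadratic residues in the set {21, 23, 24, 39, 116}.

1

(21/137) = -1 → non-residue.
(23/137) = -1 → non-residue.
(24/137) = -1 → non-residue.
(39/137) = +1 → QR.
(116/137) = -1 → non-residue.
Total quadratic residues among the 5: 1.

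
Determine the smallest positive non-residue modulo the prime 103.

(2/103) = +1, so 2 is a residue.
(3/103) = −1, so 3 is the smallest positive non-residue mod 103.

3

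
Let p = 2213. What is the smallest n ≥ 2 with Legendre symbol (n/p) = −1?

(2/2213) = −1, so 2 is the smallest positive non-residue mod 2213.

2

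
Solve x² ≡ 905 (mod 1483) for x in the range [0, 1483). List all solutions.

Since 1483 ≡ 3 (mod 4), a square root of 905 is 905^((1483+1)/4) = 905^371 mod 1483.
Repeated squaring: 905^2≡409, 905^4≡1185, 905^8≡1307, 905^16≡1316, 905^32≡1195, 905^64≡1379, 905^128≡435, 905^256≡884 (mod 1483).
905^371 = 905^(256+64+32+16+2+1) ≡ 113 (mod 1483).
Check: 113² = 12769 ≡ 905 (mod 1483). The two roots are 113 and 1370.

113, 1370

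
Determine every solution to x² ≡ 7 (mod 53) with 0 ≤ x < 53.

53 ≡ 1 (mod 4), so we find a root by search.
Trying successive values, 22² = 484 ≡ 7 (mod 53). The other root is 53 − 22 = 31.

22, 31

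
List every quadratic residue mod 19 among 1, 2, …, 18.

1 4 5 6 7 9 11 16 17

Square k = 1,…,9 (k and 19−k give the same square):
1²=1, 2²=4, 3²=9, 4²=16, 5²≡6, 6²≡17, 7²≡11, 8²≡7, 9²≡5 (mod 19).
So the quadratic residues mod 19 are {1, 4, 5, 6, 7, 9, 11, 16, 17}.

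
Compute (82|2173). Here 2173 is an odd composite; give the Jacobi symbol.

0

Pull out 2: since 2173 ≡ 5 (mod 8), (2/2173) = -1.
Reciprocity: 41 ≡ 1 and 2173 ≡ 1 (mod 4), so (41/2173) = +(2173/41).
Reduce top mod 41: now compute (0/41).
Top reduces to 0: gcd > 1, so the symbol is 0.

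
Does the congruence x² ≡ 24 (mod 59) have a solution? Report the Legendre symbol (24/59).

-1

Pull out 2^3: since 59 ≡ 3 (mod 8), (2/59) = -1, so (2/59)^3 = -1.
Reciprocity: 3 ≡ 3 and 59 ≡ 3 (mod 4), so (3/59) = −(59/3).
Reduce top mod 3: now compute (2/3).
Pull out 2: since 3 ≡ 3 (mod 8), (2/3) = -1.
Reached (1/3) = 1. Collecting the sign flips along the way, the symbol is -1.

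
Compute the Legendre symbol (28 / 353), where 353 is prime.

-1

Pull out 2^2: since 353 ≡ 1 (mod 8), (2/353) = +1, so (2/353)^2 = +1.
Reciprocity: 7 ≡ 3 and 353 ≡ 1 (mod 4), so (7/353) = +(353/7).
Reduce top mod 7: now compute (3/7).
Reciprocity: 3 ≡ 3 and 7 ≡ 3 (mod 4), so (3/7) = −(7/3).
Reduce top mod 3: now compute (1/3).
Reached (1/3) = 1. Collecting the sign flips along the way, the symbol is -1.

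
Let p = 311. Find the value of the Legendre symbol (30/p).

1

Euler's criterion: (30/311) ≡ 30^155 (mod 311).
30^2 ≡ 278 (mod 311)
30^4 ≡ 156 (mod 311)
30^8 ≡ 78 (mod 311)
30^16 ≡ 175 (mod 311)
30^32 ≡ 147 (mod 311)
30^64 ≡ 150 (mod 311)
30^128 ≡ 108 (mod 311)
30^155 = 30^(128+16+8+2+1) ≡ 1 (mod 311).
Result is 1, so (30/311) = 1.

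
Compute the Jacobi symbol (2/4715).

-1

Pull out 2: since 4715 ≡ 3 (mod 8), (2/4715) = -1.
Reached (1/4715) = 1. Collecting the sign flips along the way, the symbol is -1.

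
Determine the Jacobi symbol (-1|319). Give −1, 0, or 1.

First reduce: -1 ≡ 318 (mod 319).
Pull out 2: since 319 ≡ 7 (mod 8), (2/319) = +1.
Reciprocity: 159 ≡ 3 and 319 ≡ 3 (mod 4), so (159/319) = −(319/159).
Reduce top mod 159: now compute (1/159).
Reached (1/159) = 1. Collecting the sign flips along the way, the symbol is -1.

-1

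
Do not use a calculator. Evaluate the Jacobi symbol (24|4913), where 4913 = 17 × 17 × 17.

-1

Pull out 2^3: since 4913 ≡ 1 (mod 8), (2/4913) = +1, so (2/4913)^3 = +1.
Reciprocity: 3 ≡ 3 and 4913 ≡ 1 (mod 4), so (3/4913) = +(4913/3).
Reduce top mod 3: now compute (2/3).
Pull out 2: since 3 ≡ 3 (mod 8), (2/3) = -1.
Reached (1/3) = 1. Collecting the sign flips along the way, the symbol is -1.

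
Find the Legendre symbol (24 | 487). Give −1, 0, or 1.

Pull out 2^3: since 487 ≡ 7 (mod 8), (2/487) = +1, so (2/487)^3 = +1.
Reciprocity: 3 ≡ 3 and 487 ≡ 3 (mod 4), so (3/487) = −(487/3).
Reduce top mod 3: now compute (1/3).
Reached (1/3) = 1. Collecting the sign flips along the way, the symbol is -1.

-1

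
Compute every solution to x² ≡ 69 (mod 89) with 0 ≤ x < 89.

89 ≡ 1 (mod 4), so we find a root by search.
Trying successive values, 43² = 1849 ≡ 69 (mod 89). The other root is 89 − 43 = 46.

43, 46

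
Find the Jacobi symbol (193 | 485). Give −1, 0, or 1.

Reciprocity: 193 ≡ 1 and 485 ≡ 1 (mod 4), so (193/485) = +(485/193).
Reduce top mod 193: now compute (99/193).
Reciprocity: 99 ≡ 3 and 193 ≡ 1 (mod 4), so (99/193) = +(193/99).
Reduce top mod 99: now compute (94/99).
Pull out 2: since 99 ≡ 3 (mod 8), (2/99) = -1.
Reciprocity: 47 ≡ 3 and 99 ≡ 3 (mod 4), so (47/99) = −(99/47).
Reduce top mod 47: now compute (5/47).
Reciprocity: 5 ≡ 1 and 47 ≡ 3 (mod 4), so (5/47) = +(47/5).
Reduce top mod 5: now compute (2/5).
Pull out 2: since 5 ≡ 5 (mod 8), (2/5) = -1.
Reached (1/5) = 1. Collecting the sign flips along the way, the symbol is -1.

-1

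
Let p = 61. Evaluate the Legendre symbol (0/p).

0

Top reduces to 0: gcd > 1, so the symbol is 0.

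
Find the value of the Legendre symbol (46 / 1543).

Pull out 2: since 1543 ≡ 7 (mod 8), (2/1543) = +1.
Reciprocity: 23 ≡ 3 and 1543 ≡ 3 (mod 4), so (23/1543) = −(1543/23).
Reduce top mod 23: now compute (2/23).
Pull out 2: since 23 ≡ 7 (mod 8), (2/23) = +1.
Reached (1/23) = 1. Collecting the sign flips along the way, the symbol is -1.

-1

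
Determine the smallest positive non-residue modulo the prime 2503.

3

(2/2503) = +1, so 2 is a residue.
(3/2503) = −1, so 3 is the smallest positive non-residue mod 2503.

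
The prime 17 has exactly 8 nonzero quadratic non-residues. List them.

3,5,6,7,10,11,12,14

Square k = 1,…,8 (k and 17−k give the same square):
1²=1, 2²=4, 3²=9, 4²=16, 5²≡8, 6²≡2, 7²≡15, 8²≡13 (mod 17).
The residues are {1, 2, 4, 8, 9, 13, 15, 16}; the non-residues are the remaining 8 nonzero classes.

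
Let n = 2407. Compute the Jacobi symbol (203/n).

Reciprocity: 203 ≡ 3 and 2407 ≡ 3 (mod 4), so (203/2407) = −(2407/203).
Reduce top mod 203: now compute (174/203).
Pull out 2: since 203 ≡ 3 (mod 8), (2/203) = -1.
Reciprocity: 87 ≡ 3 and 203 ≡ 3 (mod 4), so (87/203) = −(203/87).
Reduce top mod 87: now compute (29/87).
Reciprocity: 29 ≡ 1 and 87 ≡ 3 (mod 4), so (29/87) = +(87/29).
Reduce top mod 29: now compute (0/29).
Top reduces to 0: gcd > 1, so the symbol is 0.

0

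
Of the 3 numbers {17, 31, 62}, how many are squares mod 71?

0

(17/71) = -1 → non-residue.
(31/71) = -1 → non-residue.
(62/71) = -1 → non-residue.
Total quadratic residues among the 3: 0.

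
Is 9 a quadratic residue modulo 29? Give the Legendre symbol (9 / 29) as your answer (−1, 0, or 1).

Reciprocity: 9 ≡ 1 and 29 ≡ 1 (mod 4), so (9/29) = +(29/9).
Reduce top mod 9: now compute (2/9).
Pull out 2: since 9 ≡ 1 (mod 8), (2/9) = +1.
Reached (1/9) = 1. Collecting the sign flips along the way, the symbol is +1.

1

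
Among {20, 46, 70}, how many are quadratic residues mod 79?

(20/79) = +1 → QR.
(46/79) = +1 → QR.
(70/79) = -1 → non-residue.
Total quadratic residues among the 3: 2.

2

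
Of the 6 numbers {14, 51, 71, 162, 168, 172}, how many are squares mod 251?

(14/251) = -1 → non-residue.
(51/251) = +1 → QR.
(71/251) = -1 → non-residue.
(162/251) = -1 → non-residue.
(168/251) = -1 → non-residue.
(172/251) = -1 → non-residue.
Total quadratic residues among the 6: 1.

1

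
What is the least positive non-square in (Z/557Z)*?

2

(2/557) = −1, so 2 is the smallest positive non-residue mod 557.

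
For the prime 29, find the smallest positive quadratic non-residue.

2

(2/29) = −1, so 2 is the smallest positive non-residue mod 29.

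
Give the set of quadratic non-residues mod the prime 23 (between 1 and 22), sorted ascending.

5, 7, 10, 11, 14, 15, 17, 19, 20, 21, 22

Square k = 1,…,11 (k and 23−k give the same square):
1²=1, 2²=4, 3²=9, 4²=16, 5²≡2, 6²≡13, 7²≡3, 8²≡18, 9²≡12, 10²≡8, 11²≡6 (mod 23).
The residues are {1, 2, 3, 4, 6, 8, 9, 12, 13, 16, 18}; the non-residues are the remaining 11 nonzero classes.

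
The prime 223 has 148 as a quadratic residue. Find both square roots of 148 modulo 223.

51, 172

Since 223 ≡ 3 (mod 4), a square root of 148 is 148^((223+1)/4) = 148^56 mod 223.
Repeated squaring: 148^2≡50, 148^4≡47, 148^8≡202, 148^16≡218, 148^32≡25 (mod 223).
148^56 = 148^(32+16+8) ≡ 172 (mod 223).
Check: 172² = 29584 ≡ 148 (mod 223). The two roots are 51 and 172.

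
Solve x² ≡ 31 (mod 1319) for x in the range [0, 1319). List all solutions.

199, 1120

Since 1319 ≡ 3 (mod 4), a square root of 31 is 31^((1319+1)/4) = 31^330 mod 1319.
Repeated squaring: 31^2≡961, 31^4≡221, 31^8≡38, 31^16≡125, 31^32≡1116, 31^64≡320, 31^128≡837, 31^256≡180 (mod 1319).
31^330 = 31^(256+64+8+2) ≡ 1120 (mod 1319).
Check: 1120² = 1254400 ≡ 31 (mod 1319). The two roots are 199 and 1120.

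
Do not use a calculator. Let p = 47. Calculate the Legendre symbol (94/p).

0

First reduce: 94 ≡ 0 (mod 47).
Top reduces to 0: gcd > 1, so the symbol is 0.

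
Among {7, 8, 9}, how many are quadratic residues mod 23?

(7/23) = -1 → non-residue.
(8/23) = +1 → QR.
(9/23) = +1 → QR.
Total quadratic residues among the 3: 2.

2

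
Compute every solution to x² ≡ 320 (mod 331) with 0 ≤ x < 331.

122, 209

Since 331 ≡ 3 (mod 4), a square root of 320 is 320^((331+1)/4) = 320^83 mod 331.
Repeated squaring: 320^2≡121, 320^4≡77, 320^8≡302, 320^16≡179, 320^32≡265, 320^64≡53 (mod 331).
320^83 = 320^(64+16+2+1) ≡ 122 (mod 331).
Check: 122² = 14884 ≡ 320 (mod 331). The two roots are 122 and 209.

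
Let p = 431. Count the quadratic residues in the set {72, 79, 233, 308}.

(72/431) = +1 → QR.
(79/431) = -1 → non-residue.
(233/431) = -1 → non-residue.
(308/431) = -1 → non-residue.
Total quadratic residues among the 4: 1.

1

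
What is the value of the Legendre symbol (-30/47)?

First reduce: -30 ≡ 17 (mod 47).
Reciprocity: 17 ≡ 1 and 47 ≡ 3 (mod 4), so (17/47) = +(47/17).
Reduce top mod 17: now compute (13/17).
Reciprocity: 13 ≡ 1 and 17 ≡ 1 (mod 4), so (13/17) = +(17/13).
Reduce top mod 13: now compute (4/13).
Pull out 2^2: since 13 ≡ 5 (mod 8), (2/13) = -1, so (2/13)^2 = +1.
Reached (1/13) = 1. Collecting the sign flips along the way, the symbol is +1.

1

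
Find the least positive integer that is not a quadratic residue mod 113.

3

(2/113) = +1, so 2 is a residue.
(3/113) = −1, so 3 is the smallest positive non-residue mod 113.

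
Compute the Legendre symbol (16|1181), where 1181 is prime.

Pull out 2^4: since 1181 ≡ 5 (mod 8), (2/1181) = -1, so (2/1181)^4 = +1.
Reached (1/1181) = 1. Collecting the sign flips along the way, the symbol is +1.

1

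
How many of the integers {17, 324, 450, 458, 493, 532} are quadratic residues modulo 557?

(17/557) = +1 → QR.
(324/557) = +1 → QR.
(450/557) = -1 → non-residue.
(458/557) = -1 → non-residue.
(493/557) = +1 → QR.
(532/557) = +1 → QR.
Total quadratic residues among the 6: 4.

4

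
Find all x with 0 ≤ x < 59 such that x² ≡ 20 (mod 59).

Since 59 ≡ 3 (mod 4), a square root of 20 is 20^((59+1)/4) = 20^15 mod 59.
Repeated squaring: 20^2≡46, 20^4≡51, 20^8≡5 (mod 59).
20^15 = 20^(8+4+2+1) ≡ 16 (mod 59).
Check: 16² = 256 ≡ 20 (mod 59). The two roots are 16 and 43.

16, 43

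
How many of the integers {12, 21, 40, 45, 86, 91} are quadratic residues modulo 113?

1

(12/113) = -1 → non-residue.
(21/113) = -1 → non-residue.
(40/113) = -1 → non-residue.
(45/113) = -1 → non-residue.
(86/113) = -1 → non-residue.
(91/113) = +1 → QR.
Total quadratic residues among the 6: 1.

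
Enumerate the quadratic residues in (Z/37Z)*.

1, 3, 4, 7, 9, 10, 11, 12, 16, 21, 25, 26, 27, 28, 30, 33, 34, 36

Square k = 1,…,18 (k and 37−k give the same square):
1²=1, 2²=4, 3²=9, 4²=16, 5²=25, 6²=36, 7²≡12, 8²≡27, 9²≡7, 10²≡26, 11²≡10, 12²≡33, 13²≡21, 14²≡11, 15²≡3, 16²≡34, 17²≡30, 18²≡28 (mod 37).
So the quadratic residues mod 37 are {1, 3, 4, 7, 9, 10, 11, 12, 16, 21, 25, 26, 27, 28, 30, 33, 34, 36}.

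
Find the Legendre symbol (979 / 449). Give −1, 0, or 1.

1

Euler's criterion: (979/449) ≡ 81^224 (mod 449).
81^2 ≡ 275 (mod 449)
81^4 ≡ 193 (mod 449)
81^8 ≡ 431 (mod 449)
81^16 ≡ 324 (mod 449)
81^32 ≡ 359 (mod 449)
81^64 ≡ 18 (mod 449)
81^128 ≡ 324 (mod 449)
81^224 = 81^(128+64+32) ≡ 1 (mod 449).
Result is 1, so (979/449) = 1.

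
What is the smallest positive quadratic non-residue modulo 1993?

(2/1993) = +1, so 2 is a residue.
(3/1993) = +1, so 3 is a residue.
(4/1993) = +1, so 4 is a residue.
(5/1993) = −1, so 5 is the smallest positive non-residue mod 1993.

5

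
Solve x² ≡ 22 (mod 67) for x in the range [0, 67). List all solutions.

25, 42

Since 67 ≡ 3 (mod 4), a square root of 22 is 22^((67+1)/4) = 22^17 mod 67.
Repeated squaring: 22^2≡15, 22^4≡24, 22^8≡40, 22^16≡59 (mod 67).
22^17 = 22^(16+1) ≡ 25 (mod 67).
Check: 25² = 625 ≡ 22 (mod 67). The two roots are 25 and 42.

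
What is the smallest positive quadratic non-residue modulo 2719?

3

(2/2719) = +1, so 2 is a residue.
(3/2719) = −1, so 3 is the smallest positive non-residue mod 2719.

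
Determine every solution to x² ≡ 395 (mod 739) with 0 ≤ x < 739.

355, 384

Since 739 ≡ 3 (mod 4), a square root of 395 is 395^((739+1)/4) = 395^185 mod 739.
Repeated squaring: 395^2≡96, 395^4≡348, 395^8≡647, 395^16≡335, 395^32≡636, 395^64≡263, 395^128≡442 (mod 739).
395^185 = 395^(128+32+16+8+1) ≡ 384 (mod 739).
Check: 384² = 147456 ≡ 395 (mod 739). The two roots are 355 and 384.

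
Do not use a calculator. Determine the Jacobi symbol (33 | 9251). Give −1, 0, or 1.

Reciprocity: 33 ≡ 1 and 9251 ≡ 3 (mod 4), so (33/9251) = +(9251/33).
Reduce top mod 33: now compute (11/33).
Reciprocity: 11 ≡ 3 and 33 ≡ 1 (mod 4), so (11/33) = +(33/11).
Reduce top mod 11: now compute (0/11).
Top reduces to 0: gcd > 1, so the symbol is 0.

0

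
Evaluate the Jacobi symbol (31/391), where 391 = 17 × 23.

Reciprocity: 31 ≡ 3 and 391 ≡ 3 (mod 4), so (31/391) = −(391/31).
Reduce top mod 31: now compute (19/31).
Reciprocity: 19 ≡ 3 and 31 ≡ 3 (mod 4), so (19/31) = −(31/19).
Reduce top mod 19: now compute (12/19).
Pull out 2^2: since 19 ≡ 3 (mod 8), (2/19) = -1, so (2/19)^2 = +1.
Reciprocity: 3 ≡ 3 and 19 ≡ 3 (mod 4), so (3/19) = −(19/3).
Reduce top mod 3: now compute (1/3).
Reached (1/3) = 1. Collecting the sign flips along the way, the symbol is -1.

-1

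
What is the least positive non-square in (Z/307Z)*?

(2/307) = −1, so 2 is the smallest positive non-residue mod 307.

2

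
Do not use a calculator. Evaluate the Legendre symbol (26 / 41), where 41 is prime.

Pull out 2: since 41 ≡ 1 (mod 8), (2/41) = +1.
Reciprocity: 13 ≡ 1 and 41 ≡ 1 (mod 4), so (13/41) = +(41/13).
Reduce top mod 13: now compute (2/13).
Pull out 2: since 13 ≡ 5 (mod 8), (2/13) = -1.
Reached (1/13) = 1. Collecting the sign flips along the way, the symbol is -1.

-1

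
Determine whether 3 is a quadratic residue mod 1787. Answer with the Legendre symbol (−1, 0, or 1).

Reciprocity: 3 ≡ 3 and 1787 ≡ 3 (mod 4), so (3/1787) = −(1787/3).
Reduce top mod 3: now compute (2/3).
Pull out 2: since 3 ≡ 3 (mod 8), (2/3) = -1.
Reached (1/3) = 1. Collecting the sign flips along the way, the symbol is +1.

1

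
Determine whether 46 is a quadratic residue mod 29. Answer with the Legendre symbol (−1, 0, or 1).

First reduce: 46 ≡ 17 (mod 29).
Reciprocity: 17 ≡ 1 and 29 ≡ 1 (mod 4), so (17/29) = +(29/17).
Reduce top mod 17: now compute (12/17).
Pull out 2^2: since 17 ≡ 1 (mod 8), (2/17) = +1, so (2/17)^2 = +1.
Reciprocity: 3 ≡ 3 and 17 ≡ 1 (mod 4), so (3/17) = +(17/3).
Reduce top mod 3: now compute (2/3).
Pull out 2: since 3 ≡ 3 (mod 8), (2/3) = -1.
Reached (1/3) = 1. Collecting the sign flips along the way, the symbol is -1.

-1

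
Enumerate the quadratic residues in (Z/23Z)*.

1, 2, 3, 4, 6, 8, 9, 12, 13, 16, 18

Square k = 1,…,11 (k and 23−k give the same square):
1²=1, 2²=4, 3²=9, 4²=16, 5²≡2, 6²≡13, 7²≡3, 8²≡18, 9²≡12, 10²≡8, 11²≡6 (mod 23).
So the quadratic residues mod 23 are {1, 2, 3, 4, 6, 8, 9, 12, 13, 16, 18}.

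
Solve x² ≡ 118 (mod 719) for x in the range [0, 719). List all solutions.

Since 719 ≡ 3 (mod 4), a square root of 118 is 118^((719+1)/4) = 118^180 mod 719.
Repeated squaring: 118^2≡263, 118^4≡145, 118^8≡174, 118^16≡78, 118^32≡332, 118^64≡217, 118^128≡354 (mod 719).
118^180 = 118^(128+32+16+4) ≡ 496 (mod 719).
Check: 496² = 246016 ≡ 118 (mod 719). The two roots are 223 and 496.

223, 496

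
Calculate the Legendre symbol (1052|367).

-1

Euler's criterion: (1052/367) ≡ 318^183 (mod 367).
318^2 ≡ 199 (mod 367)
318^4 ≡ 332 (mod 367)
318^8 ≡ 124 (mod 367)
318^16 ≡ 329 (mod 367)
318^32 ≡ 343 (mod 367)
318^64 ≡ 209 (mod 367)
318^128 ≡ 8 (mod 367)
318^183 = 318^(128+32+16+4+2+1) ≡ 366 (mod 367).
Result is 366 ≡ −1, so (1052/367) = −1.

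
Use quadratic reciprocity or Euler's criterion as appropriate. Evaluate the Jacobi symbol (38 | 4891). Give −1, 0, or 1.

Pull out 2: since 4891 ≡ 3 (mod 8), (2/4891) = -1.
Reciprocity: 19 ≡ 3 and 4891 ≡ 3 (mod 4), so (19/4891) = −(4891/19).
Reduce top mod 19: now compute (8/19).
Pull out 2^3: since 19 ≡ 3 (mod 8), (2/19) = -1, so (2/19)^3 = -1.
Reached (1/19) = 1. Collecting the sign flips along the way, the symbol is -1.

-1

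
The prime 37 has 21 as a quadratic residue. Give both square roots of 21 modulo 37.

37 ≡ 1 (mod 4), so we find a root by search.
Trying successive values, 13² = 169 ≡ 21 (mod 37). The other root is 37 − 13 = 24.

13, 24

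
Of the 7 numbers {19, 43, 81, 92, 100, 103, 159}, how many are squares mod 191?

5

(19/191) = -1 → non-residue.
(43/191) = +1 → QR.
(81/191) = +1 → QR.
(92/191) = +1 → QR.
(100/191) = +1 → QR.
(103/191) = +1 → QR.
(159/191) = -1 → non-residue.
Total quadratic residues among the 7: 5.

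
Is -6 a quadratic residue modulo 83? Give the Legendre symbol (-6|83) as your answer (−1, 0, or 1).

First reduce: -6 ≡ 77 (mod 83).
Reciprocity: 77 ≡ 1 and 83 ≡ 3 (mod 4), so (77/83) = +(83/77).
Reduce top mod 77: now compute (6/77).
Pull out 2: since 77 ≡ 5 (mod 8), (2/77) = -1.
Reciprocity: 3 ≡ 3 and 77 ≡ 1 (mod 4), so (3/77) = +(77/3).
Reduce top mod 3: now compute (2/3).
Pull out 2: since 3 ≡ 3 (mod 8), (2/3) = -1.
Reached (1/3) = 1. Collecting the sign flips along the way, the symbol is +1.

1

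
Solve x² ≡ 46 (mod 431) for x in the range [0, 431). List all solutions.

66, 365

Since 431 ≡ 3 (mod 4), a square root of 46 is 46^((431+1)/4) = 46^108 mod 431.
Repeated squaring: 46^2≡392, 46^4≡228, 46^8≡264, 46^16≡305, 46^32≡360, 46^64≡300 (mod 431).
46^108 = 46^(64+32+8+4) ≡ 66 (mod 431).
Check: 66² = 4356 ≡ 46 (mod 431). The two roots are 66 and 365.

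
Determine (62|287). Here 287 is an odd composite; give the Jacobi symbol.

Pull out 2: since 287 ≡ 7 (mod 8), (2/287) = +1.
Reciprocity: 31 ≡ 3 and 287 ≡ 3 (mod 4), so (31/287) = −(287/31).
Reduce top mod 31: now compute (8/31).
Pull out 2^3: since 31 ≡ 7 (mod 8), (2/31) = +1, so (2/31)^3 = +1.
Reached (1/31) = 1. Collecting the sign flips along the way, the symbol is -1.

-1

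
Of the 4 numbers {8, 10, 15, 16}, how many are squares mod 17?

3

(8/17) = +1 → QR.
(10/17) = -1 → non-residue.
(15/17) = +1 → QR.
(16/17) = +1 → QR.
Total quadratic residues among the 4: 3.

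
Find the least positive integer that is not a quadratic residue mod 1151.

13

(2/1151) = +1, so 2 is a residue.
(3/1151) = +1, so 3 is a residue.
(4/1151) = +1, so 4 is a residue.
(5/1151) = +1, so 5 is a residue.
(6/1151) = +1, so 6 is a residue.
(7/1151) = +1, so 7 is a residue.
(8/1151) = +1, so 8 is a residue.
(9/1151) = +1, so 9 is a residue.
(10/1151) = +1, so 10 is a residue.
(11/1151) = +1, so 11 is a residue.
(12/1151) = +1, so 12 is a residue.
(13/1151) = −1, so 13 is the smallest positive non-residue mod 1151.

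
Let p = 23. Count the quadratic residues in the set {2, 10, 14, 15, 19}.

1

(2/23) = +1 → QR.
(10/23) = -1 → non-residue.
(14/23) = -1 → non-residue.
(15/23) = -1 → non-residue.
(19/23) = -1 → non-residue.
Total quadratic residues among the 5: 1.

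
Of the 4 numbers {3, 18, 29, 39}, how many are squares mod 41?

(3/41) = -1 → non-residue.
(18/41) = +1 → QR.
(29/41) = -1 → non-residue.
(39/41) = +1 → QR.
Total quadratic residues among the 4: 2.

2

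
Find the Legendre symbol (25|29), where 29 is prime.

Euler's criterion: (25/29) ≡ 25^14 (mod 29).
25^2 ≡ 16 (mod 29)
25^4 ≡ 24 (mod 29)
25^8 ≡ 25 (mod 29)
25^14 = 25^(8+4+2) ≡ 1 (mod 29).
Result is 1, so (25/29) = 1.

1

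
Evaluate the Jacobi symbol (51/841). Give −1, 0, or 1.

Reciprocity: 51 ≡ 3 and 841 ≡ 1 (mod 4), so (51/841) = +(841/51).
Reduce top mod 51: now compute (25/51).
Reciprocity: 25 ≡ 1 and 51 ≡ 3 (mod 4), so (25/51) = +(51/25).
Reduce top mod 25: now compute (1/25).
Reached (1/25) = 1. Collecting the sign flips along the way, the symbol is +1.

1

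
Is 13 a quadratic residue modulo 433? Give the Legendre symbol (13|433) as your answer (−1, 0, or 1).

1

Reciprocity: 13 ≡ 1 and 433 ≡ 1 (mod 4), so (13/433) = +(433/13).
Reduce top mod 13: now compute (4/13).
Pull out 2^2: since 13 ≡ 5 (mod 8), (2/13) = -1, so (2/13)^2 = +1.
Reached (1/13) = 1. Collecting the sign flips along the way, the symbol is +1.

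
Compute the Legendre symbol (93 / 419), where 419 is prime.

-1

Euler's criterion: (93/419) ≡ 93^209 (mod 419).
93^2 ≡ 269 (mod 419)
93^4 ≡ 293 (mod 419)
93^8 ≡ 373 (mod 419)
93^16 ≡ 21 (mod 419)
93^32 ≡ 22 (mod 419)
93^64 ≡ 65 (mod 419)
93^128 ≡ 35 (mod 419)
93^209 = 93^(128+64+16+1) ≡ 418 (mod 419).
Result is 418 ≡ −1, so (93/419) = −1.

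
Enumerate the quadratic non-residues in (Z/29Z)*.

2 3 8 10 11 12 14 15 17 18 19 21 26 27

Square k = 1,…,14 (k and 29−k give the same square):
1²=1, 2²=4, 3²=9, 4²=16, 5²=25, 6²≡7, 7²≡20, 8²≡6, 9²≡23, 10²≡13, 11²≡5, 12²≡28, 13²≡24, 14²≡22 (mod 29).
The residues are {1, 4, 5, 6, 7, 9, 13, 16, 20, 22, 23, 24, 25, 28}; the non-residues are the remaining 14 nonzero classes.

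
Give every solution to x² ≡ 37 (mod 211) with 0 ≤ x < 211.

Since 211 ≡ 3 (mod 4), a square root of 37 is 37^((211+1)/4) = 37^53 mod 211.
Repeated squaring: 37^2≡103, 37^4≡59, 37^8≡105, 37^16≡53, 37^32≡66 (mod 211).
37^53 = 37^(32+16+4+1) ≡ 44 (mod 211).
Check: 44² = 1936 ≡ 37 (mod 211). The two roots are 44 and 167.

44, 167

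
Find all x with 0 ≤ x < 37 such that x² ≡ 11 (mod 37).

14, 23

37 ≡ 1 (mod 4), so we find a root by search.
Trying successive values, 14² = 196 ≡ 11 (mod 37). The other root is 37 − 14 = 23.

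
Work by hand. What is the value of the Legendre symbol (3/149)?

-1

Euler's criterion: (3/149) ≡ 3^74 (mod 149).
3^2 ≡ 9 (mod 149)
3^4 ≡ 81 (mod 149)
3^8 ≡ 5 (mod 149)
3^16 ≡ 25 (mod 149)
3^32 ≡ 29 (mod 149)
3^64 ≡ 96 (mod 149)
3^74 = 3^(64+8+2) ≡ 148 (mod 149).
Result is 148 ≡ −1, so (3/149) = −1.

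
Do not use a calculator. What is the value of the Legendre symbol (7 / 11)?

-1

Euler's criterion: (7/11) ≡ 7^5 (mod 11).
7^2 ≡ 5 (mod 11)
7^4 ≡ 3 (mod 11)
7^5 = 7^(4+1) ≡ 10 (mod 11).
Result is 10 ≡ −1, so (7/11) = −1.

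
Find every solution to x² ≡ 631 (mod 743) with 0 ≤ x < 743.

307, 436

Since 743 ≡ 3 (mod 4), a square root of 631 is 631^((743+1)/4) = 631^186 mod 743.
Repeated squaring: 631^2≡656, 631^4≡139, 631^8≡3, 631^16≡9, 631^32≡81, 631^64≡617, 631^128≡273 (mod 743).
631^186 = 631^(128+32+16+8+2) ≡ 436 (mod 743).
Check: 436² = 190096 ≡ 631 (mod 743). The two roots are 307 and 436.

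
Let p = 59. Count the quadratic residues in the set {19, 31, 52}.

1

(19/59) = +1 → QR.
(31/59) = -1 → non-residue.
(52/59) = -1 → non-residue.
Total quadratic residues among the 3: 1.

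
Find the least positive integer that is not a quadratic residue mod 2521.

(2/2521) = +1, so 2 is a residue.
(3/2521) = +1, so 3 is a residue.
(4/2521) = +1, so 4 is a residue.
(5/2521) = +1, so 5 is a residue.
(6/2521) = +1, so 6 is a residue.
(7/2521) = +1, so 7 is a residue.
(8/2521) = +1, so 8 is a residue.
(9/2521) = +1, so 9 is a residue.
(10/2521) = +1, so 10 is a residue.
(11/2521) = −1, so 11 is the smallest positive non-residue mod 2521.

11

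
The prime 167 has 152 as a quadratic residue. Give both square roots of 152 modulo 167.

73, 94

Since 167 ≡ 3 (mod 4), a square root of 152 is 152^((167+1)/4) = 152^42 mod 167.
Repeated squaring: 152^2≡58, 152^4≡24, 152^8≡75, 152^16≡114, 152^32≡137 (mod 167).
152^42 = 152^(32+8+2) ≡ 94 (mod 167).
Check: 94² = 8836 ≡ 152 (mod 167). The two roots are 73 and 94.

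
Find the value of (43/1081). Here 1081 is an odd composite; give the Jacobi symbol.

1

Reciprocity: 43 ≡ 3 and 1081 ≡ 1 (mod 4), so (43/1081) = +(1081/43).
Reduce top mod 43: now compute (6/43).
Pull out 2: since 43 ≡ 3 (mod 8), (2/43) = -1.
Reciprocity: 3 ≡ 3 and 43 ≡ 3 (mod 4), so (3/43) = −(43/3).
Reduce top mod 3: now compute (1/3).
Reached (1/3) = 1. Collecting the sign flips along the way, the symbol is +1.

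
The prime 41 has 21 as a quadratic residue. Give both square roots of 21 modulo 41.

41 ≡ 1 (mod 4), so we find a root by search.
Trying successive values, 12² = 144 ≡ 21 (mod 41). The other root is 41 − 12 = 29.

12, 29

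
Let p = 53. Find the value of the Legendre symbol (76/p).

-1

First reduce: 76 ≡ 23 (mod 53).
Reciprocity: 23 ≡ 3 and 53 ≡ 1 (mod 4), so (23/53) = +(53/23).
Reduce top mod 23: now compute (7/23).
Reciprocity: 7 ≡ 3 and 23 ≡ 3 (mod 4), so (7/23) = −(23/7).
Reduce top mod 7: now compute (2/7).
Pull out 2: since 7 ≡ 7 (mod 8), (2/7) = +1.
Reached (1/7) = 1. Collecting the sign flips along the way, the symbol is -1.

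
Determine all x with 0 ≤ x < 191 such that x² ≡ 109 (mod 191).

Since 191 ≡ 3 (mod 4), a square root of 109 is 109^((191+1)/4) = 109^48 mod 191.
Repeated squaring: 109^2≡39, 109^4≡184, 109^8≡49, 109^16≡109, 109^32≡39 (mod 191).
109^48 = 109^(32+16) ≡ 49 (mod 191).
Check: 49² = 2401 ≡ 109 (mod 191). The two roots are 49 and 142.

49, 142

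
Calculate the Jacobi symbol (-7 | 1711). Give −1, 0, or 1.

-1

First reduce: -7 ≡ 1704 (mod 1711).
Pull out 2^3: since 1711 ≡ 7 (mod 8), (2/1711) = +1, so (2/1711)^3 = +1.
Reciprocity: 213 ≡ 1 and 1711 ≡ 3 (mod 4), so (213/1711) = +(1711/213).
Reduce top mod 213: now compute (7/213).
Reciprocity: 7 ≡ 3 and 213 ≡ 1 (mod 4), so (7/213) = +(213/7).
Reduce top mod 7: now compute (3/7).
Reciprocity: 3 ≡ 3 and 7 ≡ 3 (mod 4), so (3/7) = −(7/3).
Reduce top mod 3: now compute (1/3).
Reached (1/3) = 1. Collecting the sign flips along the way, the symbol is -1.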